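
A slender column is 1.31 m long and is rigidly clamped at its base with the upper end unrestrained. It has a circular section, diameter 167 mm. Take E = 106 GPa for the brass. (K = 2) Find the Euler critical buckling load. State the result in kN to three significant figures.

P_cr ≈ 5820 kN

I = πd⁴/64 = π×167⁴/64 = 3.818×10^7 mm⁴
I = 3.818×10^7 mm⁴ = 3.818×10^-5 m⁴
Effective length L_e = K·L = 2 × 1.31 = 2.620 m
P_cr = π²EI / L_e² = π² × 106×10⁹ × 3.818×10^-5 / 2.620² = 5.819×10^6 N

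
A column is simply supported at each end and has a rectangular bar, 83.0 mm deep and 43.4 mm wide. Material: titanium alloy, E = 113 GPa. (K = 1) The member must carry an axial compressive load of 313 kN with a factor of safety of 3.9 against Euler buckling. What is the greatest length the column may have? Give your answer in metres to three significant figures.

L_max ≈ 0.719 m

Buckling occurs about the weak axis: I_min = h·b³/12 with b = 43.4 mm (the shorter side).
I_min = 83.0×43.4³/12 = 5.654×10^5 mm⁴
I = 5.654×10^-7 m⁴
Required critical load P_cr = n·P = 3.9 × 313 = 1221 kN = 1.221×10^6 N
From P_cr = π²EI/(K·L)²:  L = (1/K)·√(π²EI/P_cr) = (1/1)·√(π²×1.13×10^11×5.654×10^-7/1.221×10^6)
L = 0.719 m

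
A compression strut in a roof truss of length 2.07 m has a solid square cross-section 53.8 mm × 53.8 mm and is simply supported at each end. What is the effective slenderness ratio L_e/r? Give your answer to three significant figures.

For a square r = a/√12 = 53.8/√12 = 15.53 mm
L_e = K·L = 1 × 2.07 m = 2.070 m = 2070.0 mm
λ = L_e / r_min = 2070.0 / 15.53 = 133

λ ≈ 133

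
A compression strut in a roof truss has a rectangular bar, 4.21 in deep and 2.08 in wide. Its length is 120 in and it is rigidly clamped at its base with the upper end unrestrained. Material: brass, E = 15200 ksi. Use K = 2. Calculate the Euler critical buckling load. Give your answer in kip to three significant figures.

Buckling occurs about the weak axis: I_min = h·b³/12 with b = 2.08 in (the shorter side).
I_min = 4.21×2.08³/12 = 3.157 in⁴
Effective length L_e = K·L = 2 × 120 = 240.0 in
P_cr = π²EI / L_e² = π² × 15200×10³ × 3.157 / 240.0² = 8.223×10^3 lb

P_cr ≈ 8.22 kip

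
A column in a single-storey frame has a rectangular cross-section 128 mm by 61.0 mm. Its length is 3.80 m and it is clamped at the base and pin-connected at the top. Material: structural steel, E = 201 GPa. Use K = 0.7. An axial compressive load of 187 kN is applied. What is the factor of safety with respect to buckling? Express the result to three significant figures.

n ≈ 3.63

Buckling occurs about the weak axis: I_min = h·b³/12 with b = 61.0 mm (the shorter side).
I_min = 128×61.0³/12 = 2.421×10^6 mm⁴
I = 2.421×10^6 mm⁴ = 2.421×10^-6 m⁴
Effective length L_e = K·L = 0.7 × 3.80 = 2.660 m
P_cr = π²EI / L_e² = π² × 201×10⁹ × 2.421×10^-6 / 2.660² = 6.788×10^5 N
Factor of safety n = P_cr / P = 678.81 / 187 = 3.63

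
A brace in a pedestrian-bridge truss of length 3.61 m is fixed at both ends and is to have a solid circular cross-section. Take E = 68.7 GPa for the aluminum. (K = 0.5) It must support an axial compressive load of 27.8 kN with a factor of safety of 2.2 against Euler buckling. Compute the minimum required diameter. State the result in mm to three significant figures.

d ≈ 49.5 mm

Required P_cr = n·P = 2.2 × 27.8 = 61.16 kN
L_e = K·L = 0.5 × 3.61 = 1.805 m
Required I = P_cr·L_e²/(π²E) = 6.116×10^4 × 1.805² / (π² × 6.87×10^10) = 2.939×10^-7 m⁴
I_req = 2.939×10^5 mm⁴
Solid circle: I = πd⁴/64  ⇒  d = (64I/π)^(1/4) = (64×2.939×10^5/π)^(1/4) = 49.5 mm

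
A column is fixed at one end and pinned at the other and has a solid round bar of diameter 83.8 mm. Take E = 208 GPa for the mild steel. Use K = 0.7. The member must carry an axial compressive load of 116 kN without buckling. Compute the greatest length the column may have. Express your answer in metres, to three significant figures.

I = πd⁴/64 = π×83.8⁴/64 = 2.421×10^6 mm⁴
I = 2.421×10^-6 m⁴
At the buckling limit P_cr = P = 1.160×10^5 N
From P_cr = π²EI/(K·L)²:  L = (1/K)·√(π²EI/P_cr) = (1/0.7)·√(π²×2.08×10^11×2.421×10^-6/1.160×10^5)
L = 9.35 m

L_max ≈ 9.35 m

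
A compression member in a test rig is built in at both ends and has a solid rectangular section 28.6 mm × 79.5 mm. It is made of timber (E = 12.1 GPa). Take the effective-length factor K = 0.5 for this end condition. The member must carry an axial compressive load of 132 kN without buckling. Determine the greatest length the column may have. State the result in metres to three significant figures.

Buckling occurs about the weak axis: I_min = h·b³/12 with b = 28.6 mm (the shorter side).
I_min = 79.5×28.6³/12 = 1.550×10^5 mm⁴
I = 1.550×10^-7 m⁴
At the buckling limit P_cr = P = 1.320×10^5 N
From P_cr = π²EI/(K·L)²:  L = (1/K)·√(π²EI/P_cr) = (1/0.5)·√(π²×1.21×10^10×1.550×10^-7/1.320×10^5)
L = 0.749 m

L_max ≈ 0.749 m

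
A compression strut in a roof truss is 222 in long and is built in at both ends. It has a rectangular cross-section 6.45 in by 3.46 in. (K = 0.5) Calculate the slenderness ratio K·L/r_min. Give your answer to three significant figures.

For a rectangle r_min = b/√12 = 3.46/√12 = 0.9988 in
L_e = K·L = 0.5 × 222 = 111.0 in
λ = L_e / r_min = 111.00 / 0.9988 = 111

λ ≈ 111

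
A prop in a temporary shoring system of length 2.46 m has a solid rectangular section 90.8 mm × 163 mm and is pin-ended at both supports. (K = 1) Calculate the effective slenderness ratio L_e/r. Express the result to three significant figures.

For a rectangle r_min = b/√12 = 90.8/√12 = 26.21 mm
L_e = K·L = 1 × 2.46 m = 2.460 m = 2460.0 mm
λ = L_e / r_min = 2460.0 / 26.21 = 93.9

λ ≈ 93.9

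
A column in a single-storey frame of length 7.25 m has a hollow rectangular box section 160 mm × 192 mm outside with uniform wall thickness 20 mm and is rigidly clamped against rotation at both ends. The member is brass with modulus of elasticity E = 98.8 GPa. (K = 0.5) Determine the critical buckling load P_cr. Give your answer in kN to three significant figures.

P_cr ≈ 3240 kN

Inner dimensions: h_i = 192 − 2×20 = 152.0 mm, b_i = 160 − 2×20 = 120.0 mm
Weak-axis I_min = (h_o·b_o³ − h_i·b_i³)/12 with b_o = 160, b_i = 120.0 mm (shorter outer/inner sides).
I_min = (192×160³ − 152.0×120.0³)/12 = 4.365×10^7 mm⁴
I = 4.365×10^7 mm⁴ = 4.365×10^-5 m⁴
Effective length L_e = K·L = 0.5 × 7.25 = 3.625 m
P_cr = π²EI / L_e² = π² × 98.8×10⁹ × 4.365×10^-5 / 3.625² = 3.239×10^6 N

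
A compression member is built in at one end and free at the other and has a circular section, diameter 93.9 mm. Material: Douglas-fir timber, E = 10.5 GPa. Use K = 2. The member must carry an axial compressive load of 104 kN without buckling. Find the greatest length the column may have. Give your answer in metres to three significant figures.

I = πd⁴/64 = π×93.9⁴/64 = 3.816×10^6 mm⁴
I = 3.816×10^-6 m⁴
At the buckling limit P_cr = P = 1.040×10^5 N
From P_cr = π²EI/(K·L)²:  L = (1/K)·√(π²EI/P_cr) = (1/2)·√(π²×1.05×10^10×3.816×10^-6/1.040×10^5)
L = 0.975 m

L_max ≈ 0.975 m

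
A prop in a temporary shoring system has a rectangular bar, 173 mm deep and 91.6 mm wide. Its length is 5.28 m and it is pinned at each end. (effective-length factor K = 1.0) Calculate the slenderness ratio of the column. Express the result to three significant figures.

λ ≈ 200

For a rectangle r_min = b/√12 = 91.6/√12 = 26.44 mm
L_e = K·L = 1 × 5.28 m = 5.280 m = 5280.0 mm
λ = L_e / r_min = 5280.0 / 26.44 = 200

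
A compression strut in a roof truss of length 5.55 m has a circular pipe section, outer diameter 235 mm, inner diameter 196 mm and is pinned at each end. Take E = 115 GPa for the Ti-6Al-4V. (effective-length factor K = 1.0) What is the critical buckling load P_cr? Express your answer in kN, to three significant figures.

d_o = 235 mm, d_i = 196 mm
I = π(d_o⁴ − d_i⁴)/64 = π(235⁴ − 196.0⁴)/64 = 7.726×10^7 mm⁴
I = 7.726×10^7 mm⁴ = 7.726×10^-5 m⁴
Effective length L_e = K·L = 1 × 5.55 = 5.550 m
P_cr = π²EI / L_e² = π² × 115×10⁹ × 7.726×10^-5 / 5.550² = 2.847×10^6 N

P_cr ≈ 2850 kN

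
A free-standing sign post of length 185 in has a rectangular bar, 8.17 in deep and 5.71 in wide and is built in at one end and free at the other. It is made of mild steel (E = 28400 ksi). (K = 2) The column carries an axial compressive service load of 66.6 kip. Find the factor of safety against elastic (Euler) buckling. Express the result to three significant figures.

n ≈ 3.90

Buckling occurs about the weak axis: I_min = h·b³/12 with b = 5.71 in (the shorter side).
I_min = 8.17×5.71³/12 = 126.8 in⁴
Effective length L_e = K·L = 2 × 185 = 370.0 in
P_cr = π²EI / L_e² = π² × 28400×10³ × 126.8 / 370.0² = 2.595×10^5 lb
Factor of safety n = P_cr / P = 259.52 / 66.6 = 3.90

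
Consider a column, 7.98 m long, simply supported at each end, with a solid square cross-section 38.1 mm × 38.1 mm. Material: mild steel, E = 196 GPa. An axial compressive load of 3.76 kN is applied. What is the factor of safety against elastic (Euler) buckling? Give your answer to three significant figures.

n ≈ 1.42

I = a⁴/12 = 38.1⁴/12 = 1.756×10^5 mm⁴
I = 1.756×10^5 mm⁴ = 1.756×10^-7 m⁴
Effective length L_e = K·L = 1 × 7.98 = 7.980 m
P_cr = π²EI / L_e² = π² × 196×10⁹ × 1.756×10^-7 / 7.980² = 5.334×10^3 N
Factor of safety n = P_cr / P = 5.3342 / 3.76 = 1.42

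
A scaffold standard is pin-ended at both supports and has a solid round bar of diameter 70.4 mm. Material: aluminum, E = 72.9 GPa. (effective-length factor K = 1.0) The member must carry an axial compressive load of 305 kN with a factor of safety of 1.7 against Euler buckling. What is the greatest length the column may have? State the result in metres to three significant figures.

L_max ≈ 1.29 m

I = πd⁴/64 = π×70.4⁴/64 = 1.206×10^6 mm⁴
I = 1.206×10^-6 m⁴
Required critical load P_cr = n·P = 1.7 × 305 = 518.5 kN = 5.185×10^5 N
From P_cr = π²EI/(K·L)²:  L = (1/K)·√(π²EI/P_cr) = (1/1)·√(π²×7.29×10^10×1.206×10^-6/5.185×10^5)
L = 1.29 m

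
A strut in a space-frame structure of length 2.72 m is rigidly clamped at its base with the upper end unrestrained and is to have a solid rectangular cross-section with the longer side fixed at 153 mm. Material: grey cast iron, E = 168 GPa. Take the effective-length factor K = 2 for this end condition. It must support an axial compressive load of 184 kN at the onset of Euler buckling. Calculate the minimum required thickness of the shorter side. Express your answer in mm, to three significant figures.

b ≈ 63.6 mm

L_e = K·L = 2 × 2.72 = 5.440 m
Required I = P_cr·L_e²/(π²E) = 1.840×10^5 × 5.440² / (π² × 1.68×10^11) = 3.284×10^-6 m⁴
I_req = 3.284×10^6 mm⁴
Rectangle, weak axis: I_min = h·b³/12 with h = 153 mm fixed  ⇒  b = (12I/h)^(1/3) = 63.6 mm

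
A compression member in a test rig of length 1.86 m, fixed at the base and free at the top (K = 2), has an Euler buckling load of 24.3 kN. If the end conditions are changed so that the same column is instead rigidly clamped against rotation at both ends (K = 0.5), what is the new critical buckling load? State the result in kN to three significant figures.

P_cr ≈ 389 kN

P_cr ∝ 1/K², so P_cr,new = P_cr,old × (K_old/K_new)² = 24.3 × (2/0.5)²
= 24.3 × 16.00 = 389 kN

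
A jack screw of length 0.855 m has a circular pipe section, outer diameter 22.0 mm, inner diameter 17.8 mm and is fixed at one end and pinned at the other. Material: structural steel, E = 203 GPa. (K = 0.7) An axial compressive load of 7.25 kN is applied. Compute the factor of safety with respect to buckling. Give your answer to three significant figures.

d_o = 22.0 mm, d_i = 17.8 mm
I = π(d_o⁴ − d_i⁴)/64 = π(22.0⁴ − 17.80⁴)/64 = 6.571×10^3 mm⁴
I = 6.571×10^3 mm⁴ = 6.571×10^-9 m⁴
Effective length L_e = K·L = 0.7 × 0.855 = 0.5985 m
P_cr = π²EI / L_e² = π² × 203×10⁹ × 6.571×10^-9 / 0.5985² = 3.675×10^4 N
Factor of safety n = P_cr / P = 36.755 / 7.25 = 5.07

n ≈ 5.07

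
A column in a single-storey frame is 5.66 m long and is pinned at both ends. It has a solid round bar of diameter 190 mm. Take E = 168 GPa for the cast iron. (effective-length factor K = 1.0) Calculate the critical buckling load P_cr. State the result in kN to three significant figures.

P_cr ≈ 3310 kN

I = πd⁴/64 = π×190⁴/64 = 6.397×10^7 mm⁴
I = 6.397×10^7 mm⁴ = 6.397×10^-5 m⁴
Effective length L_e = K·L = 1 × 5.66 = 5.660 m
P_cr = π²EI / L_e² = π² × 168×10⁹ × 6.397×10^-5 / 5.660² = 3.311×10^6 N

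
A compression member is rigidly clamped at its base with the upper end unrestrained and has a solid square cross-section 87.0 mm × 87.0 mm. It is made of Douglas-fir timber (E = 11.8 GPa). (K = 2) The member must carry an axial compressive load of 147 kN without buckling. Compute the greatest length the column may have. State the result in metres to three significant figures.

I = a⁴/12 = 87.0⁴/12 = 4.774×10^6 mm⁴
I = 4.774×10^-6 m⁴
At the buckling limit P_cr = P = 1.470×10^5 N
From P_cr = π²EI/(K·L)²:  L = (1/K)·√(π²EI/P_cr) = (1/2)·√(π²×1.18×10^10×4.774×10^-6/1.470×10^5)
L = 0.972 m

L_max ≈ 0.972 m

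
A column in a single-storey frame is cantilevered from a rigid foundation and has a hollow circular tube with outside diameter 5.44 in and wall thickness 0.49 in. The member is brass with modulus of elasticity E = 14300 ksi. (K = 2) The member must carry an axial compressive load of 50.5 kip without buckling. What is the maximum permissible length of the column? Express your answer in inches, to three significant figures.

L_max ≈ 128 in

Inner diameter d_i = 5.44 − 2×0.49 = 4.460 in
I = π(d_o⁴ − d_i⁴)/64 = π(5.44⁴ − 4.460⁴)/64 = 23.57 in⁴
At the buckling limit P_cr = P = 5.050×10^4 lb
From P_cr = π²EI/(K·L)²:  L = (1/K)·√(π²EI/P_cr) = (1/2)·√(π²×1.43×10^7×23.57/5.050×10^4)
L = 128 in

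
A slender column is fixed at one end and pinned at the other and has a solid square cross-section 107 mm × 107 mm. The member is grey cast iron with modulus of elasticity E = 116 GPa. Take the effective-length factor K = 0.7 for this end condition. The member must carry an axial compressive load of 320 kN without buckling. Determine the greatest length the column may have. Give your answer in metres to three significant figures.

L_max ≈ 8.93 m

I = a⁴/12 = 107⁴/12 = 1.092×10^7 mm⁴
I = 1.092×10^-5 m⁴
At the buckling limit P_cr = P = 3.200×10^5 N
From P_cr = π²EI/(K·L)²:  L = (1/K)·√(π²EI/P_cr) = (1/0.7)·√(π²×1.16×10^11×1.092×10^-5/3.200×10^5)
L = 8.93 m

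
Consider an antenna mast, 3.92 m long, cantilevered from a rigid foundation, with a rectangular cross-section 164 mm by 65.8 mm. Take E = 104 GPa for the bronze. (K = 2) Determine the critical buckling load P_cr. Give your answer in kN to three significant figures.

Buckling occurs about the weak axis: I_min = h·b³/12 with b = 65.8 mm (the shorter side).
I_min = 164×65.8³/12 = 3.894×10^6 mm⁴
I = 3.894×10^6 mm⁴ = 3.894×10^-6 m⁴
Effective length L_e = K·L = 2 × 3.92 = 7.840 m
P_cr = π²EI / L_e² = π² × 104×10⁹ × 3.894×10^-6 / 7.840² = 6.502×10^4 N

P_cr ≈ 65.0 kN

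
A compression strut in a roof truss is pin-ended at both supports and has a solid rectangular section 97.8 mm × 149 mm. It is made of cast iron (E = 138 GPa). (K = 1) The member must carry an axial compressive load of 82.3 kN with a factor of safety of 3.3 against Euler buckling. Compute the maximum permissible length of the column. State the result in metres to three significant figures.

L_max ≈ 7.63 m

Buckling occurs about the weak axis: I_min = h·b³/12 with b = 97.8 mm (the shorter side).
I_min = 149×97.8³/12 = 1.162×10^7 mm⁴
I = 1.162×10^-5 m⁴
Required critical load P_cr = n·P = 3.3 × 82.3 = 271.6 kN = 2.716×10^5 N
From P_cr = π²EI/(K·L)²:  L = (1/K)·√(π²EI/P_cr) = (1/1)·√(π²×1.38×10^11×1.162×10^-5/2.716×10^5)
L = 7.63 m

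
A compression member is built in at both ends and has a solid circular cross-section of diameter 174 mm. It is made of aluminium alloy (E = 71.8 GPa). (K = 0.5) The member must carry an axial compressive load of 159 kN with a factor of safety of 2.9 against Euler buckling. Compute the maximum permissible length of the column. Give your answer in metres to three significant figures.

L_max ≈ 16.6 m

I = πd⁴/64 = π×174⁴/64 = 4.500×10^7 mm⁴
I = 4.500×10^-5 m⁴
Required critical load P_cr = n·P = 2.9 × 159 = 461.1 kN = 4.611×10^5 N
From P_cr = π²EI/(K·L)²:  L = (1/K)·√(π²EI/P_cr) = (1/0.5)·√(π²×7.18×10^10×4.500×10^-5/4.611×10^5)
L = 16.6 m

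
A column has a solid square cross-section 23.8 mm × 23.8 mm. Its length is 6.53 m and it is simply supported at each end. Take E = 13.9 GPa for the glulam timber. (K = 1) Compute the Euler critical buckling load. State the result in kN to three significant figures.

I = a⁴/12 = 23.8⁴/12 = 2.674×10^4 mm⁴
I = 2.674×10^4 mm⁴ = 2.674×10^-8 m⁴
Effective length L_e = K·L = 1 × 6.53 = 6.530 m
P_cr = π²EI / L_e² = π² × 13.9×10⁹ × 2.674×10^-8 / 6.530² = 86.02 N

P_cr ≈ 0.0860 kN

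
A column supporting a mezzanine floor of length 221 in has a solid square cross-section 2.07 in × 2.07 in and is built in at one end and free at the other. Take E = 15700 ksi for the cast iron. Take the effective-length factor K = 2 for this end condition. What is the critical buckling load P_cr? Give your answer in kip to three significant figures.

P_cr ≈ 1.21 kip

I = a⁴/12 = 2.07⁴/12 = 1.530 in⁴
Effective length L_e = K·L = 2 × 221 = 442.0 in
P_cr = π²EI / L_e² = π² × 15700×10³ × 1.530 / 442.0² = 1.214×10^3 lb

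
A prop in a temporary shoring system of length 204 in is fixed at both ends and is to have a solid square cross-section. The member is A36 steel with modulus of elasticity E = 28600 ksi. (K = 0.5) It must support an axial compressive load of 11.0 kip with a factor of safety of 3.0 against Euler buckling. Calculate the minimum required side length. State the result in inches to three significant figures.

a ≈ 1.95 in

Required P_cr = n·P = 3.0 × 11.0 = 33.00 kip
L_e = K·L = 0.5 × 204 = 102.0 in
Required I = P_cr·L_e²/(π²E) = 3.300×10^4 × 102.0² / (π² × 2.86×10^7) = 1.216 in⁴
Solid square: I = a⁴/12  ⇒  a = (12I)^(1/4) = (12×1.216)^(1/4) = 1.95 in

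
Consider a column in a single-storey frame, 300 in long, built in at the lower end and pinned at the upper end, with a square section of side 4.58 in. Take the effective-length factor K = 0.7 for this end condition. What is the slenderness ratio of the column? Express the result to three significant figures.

For a square r = a/√12 = 4.58/√12 = 1.322 in
L_e = K·L = 0.7 × 300 = 210.0 in
λ = L_e / r_min = 210.00 / 1.322 = 159

λ ≈ 159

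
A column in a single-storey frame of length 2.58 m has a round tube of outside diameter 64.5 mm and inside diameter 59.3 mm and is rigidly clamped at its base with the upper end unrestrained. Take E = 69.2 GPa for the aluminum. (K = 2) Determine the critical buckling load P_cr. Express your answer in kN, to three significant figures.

P_cr ≈ 6.22 kN

d_o = 64.5 mm, d_i = 59.3 mm
I = π(d_o⁴ − d_i⁴)/64 = π(64.5⁴ − 59.30⁴)/64 = 2.426×10^5 mm⁴
I = 2.426×10^5 mm⁴ = 2.426×10^-7 m⁴
Effective length L_e = K·L = 2 × 2.58 = 5.160 m
P_cr = π²EI / L_e² = π² × 69.2×10⁹ × 2.426×10^-7 / 5.160² = 6.223×10^3 N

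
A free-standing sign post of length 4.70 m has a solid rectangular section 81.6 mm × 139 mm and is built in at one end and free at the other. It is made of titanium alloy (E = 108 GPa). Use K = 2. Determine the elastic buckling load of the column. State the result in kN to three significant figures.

P_cr ≈ 75.9 kN

Buckling occurs about the weak axis: I_min = h·b³/12 with b = 81.6 mm (the shorter side).
I_min = 139×81.6³/12 = 6.294×10^6 mm⁴
I = 6.294×10^6 mm⁴ = 6.294×10^-6 m⁴
Effective length L_e = K·L = 2 × 4.70 = 9.400 m
P_cr = π²EI / L_e² = π² × 108×10⁹ × 6.294×10^-6 / 9.400² = 7.592×10^4 N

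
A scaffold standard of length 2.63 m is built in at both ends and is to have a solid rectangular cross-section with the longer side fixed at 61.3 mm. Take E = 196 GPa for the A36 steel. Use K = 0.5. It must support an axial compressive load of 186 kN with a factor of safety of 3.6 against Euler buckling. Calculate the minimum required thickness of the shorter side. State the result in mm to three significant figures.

b ≈ 48.9 mm

Required P_cr = n·P = 3.6 × 186 = 669.6 kN
L_e = K·L = 0.5 × 2.63 = 1.315 m
Required I = P_cr·L_e²/(π²E) = 6.696×10^5 × 1.315² / (π² × 1.96×10^11) = 5.986×10^-7 m⁴
I_req = 5.986×10^5 mm⁴
Rectangle, weak axis: I_min = h·b³/12 with h = 61.3 mm fixed  ⇒  b = (12I/h)^(1/3) = 48.9 mm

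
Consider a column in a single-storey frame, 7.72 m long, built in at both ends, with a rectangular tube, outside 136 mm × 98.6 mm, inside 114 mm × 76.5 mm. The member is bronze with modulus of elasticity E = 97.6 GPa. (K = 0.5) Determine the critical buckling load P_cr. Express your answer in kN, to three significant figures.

P_cr ≈ 427 kN

Weak-axis I_min = (h_o·b_o³ − h_i·b_i³)/12 with b_o = 98.6, b_i = 76.50 mm (shorter outer/inner sides).
I_min = (136×98.6³ − 114.0×76.50³)/12 = 6.611×10^6 mm⁴
I = 6.611×10^6 mm⁴ = 6.611×10^-6 m⁴
Effective length L_e = K·L = 0.5 × 7.72 = 3.860 m
P_cr = π²EI / L_e² = π² × 97.6×10⁹ × 6.611×10^-6 / 3.860² = 4.274×10^5 N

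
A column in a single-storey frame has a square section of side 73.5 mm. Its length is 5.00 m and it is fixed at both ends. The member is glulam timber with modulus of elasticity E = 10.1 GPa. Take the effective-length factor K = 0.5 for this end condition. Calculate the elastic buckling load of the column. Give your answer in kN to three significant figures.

P_cr ≈ 38.8 kN

I = a⁴/12 = 73.5⁴/12 = 2.432×10^6 mm⁴
I = 2.432×10^6 mm⁴ = 2.432×10^-6 m⁴
Effective length L_e = K·L = 0.5 × 5.00 = 2.500 m
P_cr = π²EI / L_e² = π² × 10.1×10⁹ × 2.432×10^-6 / 2.500² = 3.879×10^4 N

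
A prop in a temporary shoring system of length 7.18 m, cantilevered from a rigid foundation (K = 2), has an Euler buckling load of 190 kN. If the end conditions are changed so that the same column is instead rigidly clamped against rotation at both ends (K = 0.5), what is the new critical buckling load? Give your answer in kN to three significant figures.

P_cr ≈ 3040 kN

P_cr ∝ 1/K², so P_cr,new = P_cr,old × (K_old/K_new)² = 190 × (2/0.5)²
= 190 × 16.00 = 3040 kN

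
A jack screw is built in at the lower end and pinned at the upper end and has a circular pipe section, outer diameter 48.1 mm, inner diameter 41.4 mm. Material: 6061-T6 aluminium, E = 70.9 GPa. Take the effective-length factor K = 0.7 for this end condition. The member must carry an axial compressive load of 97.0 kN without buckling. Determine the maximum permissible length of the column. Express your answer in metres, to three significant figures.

L_max ≈ 1.32 m

d_o = 48.1 mm, d_i = 41.4 mm
I = π(d_o⁴ − d_i⁴)/64 = π(48.1⁴ − 41.40⁴)/64 = 1.186×10^5 mm⁴
I = 1.186×10^-7 m⁴
At the buckling limit P_cr = P = 9.700×10^4 N
From P_cr = π²EI/(K·L)²:  L = (1/K)·√(π²EI/P_cr) = (1/0.7)·√(π²×7.09×10^10×1.186×10^-7/9.700×10^4)
L = 1.32 m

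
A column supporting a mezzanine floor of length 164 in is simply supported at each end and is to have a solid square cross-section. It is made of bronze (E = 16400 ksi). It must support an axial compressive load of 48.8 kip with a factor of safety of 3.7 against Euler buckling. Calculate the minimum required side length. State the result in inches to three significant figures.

Required P_cr = n·P = 3.7 × 48.8 = 180.6 kip
L_e = K·L = 1 × 164 = 164.0 in
Required I = P_cr·L_e²/(π²E) = 1.806×10^5 × 164.0² / (π² × 1.64×10^7) = 30.00 in⁴
Solid square: I = a⁴/12  ⇒  a = (12I)^(1/4) = (12×30.00)^(1/4) = 4.36 in

a ≈ 4.36 in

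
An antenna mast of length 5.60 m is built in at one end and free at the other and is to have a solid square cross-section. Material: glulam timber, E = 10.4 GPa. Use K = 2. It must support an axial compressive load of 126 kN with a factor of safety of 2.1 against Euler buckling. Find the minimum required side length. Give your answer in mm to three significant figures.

Required P_cr = n·P = 2.1 × 126 = 264.6 kN
L_e = K·L = 2 × 5.60 = 11.20 m
Required I = P_cr·L_e²/(π²E) = 2.646×10^5 × 11.20² / (π² × 1.04×10^10) = 3.234×10^-4 m⁴
I_req = 3.234×10^8 mm⁴
Solid square: I = a⁴/12  ⇒  a = (12I)^(1/4) = (12×3.234×10^8)^(1/4) = 250 mm

a ≈ 250 mm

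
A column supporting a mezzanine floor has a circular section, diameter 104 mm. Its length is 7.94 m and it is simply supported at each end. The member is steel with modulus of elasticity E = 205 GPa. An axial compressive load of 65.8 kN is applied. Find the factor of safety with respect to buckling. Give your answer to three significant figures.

n ≈ 2.80

I = πd⁴/64 = π×104⁴/64 = 5.743×10^6 mm⁴
I = 5.743×10^6 mm⁴ = 5.743×10^-6 m⁴
Effective length L_e = K·L = 1 × 7.94 = 7.940 m
P_cr = π²EI / L_e² = π² × 205×10⁹ × 5.743×10^-6 / 7.940² = 1.843×10^5 N
Factor of safety n = P_cr / P = 184.30 / 65.8 = 2.80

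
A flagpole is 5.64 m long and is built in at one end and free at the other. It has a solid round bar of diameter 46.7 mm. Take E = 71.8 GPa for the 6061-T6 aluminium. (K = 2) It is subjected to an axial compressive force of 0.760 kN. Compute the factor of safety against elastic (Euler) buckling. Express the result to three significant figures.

I = πd⁴/64 = π×46.7⁴/64 = 2.335×10^5 mm⁴
I = 2.335×10^5 mm⁴ = 2.335×10^-7 m⁴
Effective length L_e = K·L = 2 × 5.64 = 11.28 m
P_cr = π²EI / L_e² = π² × 71.8×10⁹ × 2.335×10^-7 / 11.28² = 1.300×10^3 N
Factor of safety n = P_cr / P = 1.3003 / 0.760 = 1.71

n ≈ 1.71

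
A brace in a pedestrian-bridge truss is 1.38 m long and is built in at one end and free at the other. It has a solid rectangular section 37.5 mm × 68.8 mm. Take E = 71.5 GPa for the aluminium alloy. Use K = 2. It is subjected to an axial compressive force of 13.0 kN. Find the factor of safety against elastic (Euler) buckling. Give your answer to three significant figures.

n ≈ 2.15

Buckling occurs about the weak axis: I_min = h·b³/12 with b = 37.5 mm (the shorter side).
I_min = 68.8×37.5³/12 = 3.023×10^5 mm⁴
I = 3.023×10^5 mm⁴ = 3.023×10^-7 m⁴
Effective length L_e = K·L = 2 × 1.38 = 2.760 m
P_cr = π²EI / L_e² = π² × 71.5×10⁹ × 3.023×10^-7 / 2.760² = 2.801×10^4 N
Factor of safety n = P_cr / P = 28.008 / 13.0 = 2.15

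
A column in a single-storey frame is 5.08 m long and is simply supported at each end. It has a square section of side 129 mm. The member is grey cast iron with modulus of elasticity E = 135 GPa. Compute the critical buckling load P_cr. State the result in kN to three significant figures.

P_cr ≈ 1190 kN

I = a⁴/12 = 129⁴/12 = 2.308×10^7 mm⁴
I = 2.308×10^7 mm⁴ = 2.308×10^-5 m⁴
Effective length L_e = K·L = 1 × 5.08 = 5.080 m
P_cr = π²EI / L_e² = π² × 135×10⁹ × 2.308×10^-5 / 5.080² = 1.191×10^6 N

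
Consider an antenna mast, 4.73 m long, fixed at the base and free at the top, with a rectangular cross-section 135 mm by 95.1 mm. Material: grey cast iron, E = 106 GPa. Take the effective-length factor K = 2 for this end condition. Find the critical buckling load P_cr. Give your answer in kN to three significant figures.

P_cr ≈ 113 kN

Buckling occurs about the weak axis: I_min = h·b³/12 with b = 95.1 mm (the shorter side).
I_min = 135×95.1³/12 = 9.676×10^6 mm⁴
I = 9.676×10^6 mm⁴ = 9.676×10^-6 m⁴
Effective length L_e = K·L = 2 × 4.73 = 9.460 m
P_cr = π²EI / L_e² = π² × 106×10⁹ × 9.676×10^-6 / 9.460² = 1.131×10^5 N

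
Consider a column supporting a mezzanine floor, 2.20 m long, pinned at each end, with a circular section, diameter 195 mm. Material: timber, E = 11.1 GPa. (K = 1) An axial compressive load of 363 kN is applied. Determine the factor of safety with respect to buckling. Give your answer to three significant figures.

n ≈ 4.43

I = πd⁴/64 = π×195⁴/64 = 7.098×10^7 mm⁴
I = 7.098×10^7 mm⁴ = 7.098×10^-5 m⁴
Effective length L_e = K·L = 1 × 2.20 = 2.200 m
P_cr = π²EI / L_e² = π² × 11.1×10⁹ × 7.098×10^-5 / 2.200² = 1.607×10^6 N
Factor of safety n = P_cr / P = 1606.5 / 363 = 4.43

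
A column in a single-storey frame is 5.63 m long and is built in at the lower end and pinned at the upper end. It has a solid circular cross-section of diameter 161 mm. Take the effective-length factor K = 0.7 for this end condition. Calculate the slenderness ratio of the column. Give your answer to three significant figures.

λ ≈ 97.9

I = πd⁴/64 = π×161⁴/64 = 3.298×10^7 mm⁴
A = 2.036×10^4 mm²;  r_min = √(I/A) = √(3.298×10^7/2.036×10^4) = 40.25 mm
L_e = K·L = 0.7 × 5.63 m = 3.941 m = 3941.0 mm
λ = L_e / r_min = 3941.0 / 40.25 = 97.9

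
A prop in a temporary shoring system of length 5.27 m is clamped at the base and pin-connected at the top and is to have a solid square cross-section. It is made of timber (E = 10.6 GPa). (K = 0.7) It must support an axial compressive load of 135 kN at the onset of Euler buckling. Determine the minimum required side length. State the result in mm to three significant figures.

a ≈ 120 mm

L_e = K·L = 0.7 × 5.27 = 3.689 m
Required I = P_cr·L_e²/(π²E) = 1.350×10^5 × 3.689² / (π² × 1.06×10^10) = 1.756×10^-5 m⁴
I_req = 1.756×10^7 mm⁴
Solid square: I = a⁴/12  ⇒  a = (12I)^(1/4) = (12×1.756×10^7)^(1/4) = 120 mm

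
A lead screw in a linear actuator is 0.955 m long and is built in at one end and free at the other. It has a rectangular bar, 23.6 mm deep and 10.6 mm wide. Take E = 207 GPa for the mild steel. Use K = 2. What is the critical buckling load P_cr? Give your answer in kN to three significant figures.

Buckling occurs about the weak axis: I_min = h·b³/12 with b = 10.6 mm (the shorter side).
I_min = 23.6×10.6³/12 = 2.342×10^3 mm⁴
I = 2.342×10^3 mm⁴ = 2.342×10^-9 m⁴
Effective length L_e = K·L = 2 × 0.955 = 1.910 m
P_cr = π²EI / L_e² = π² × 207×10⁹ × 2.342×10^-9 / 1.910² = 1.312×10^3 N

P_cr ≈ 1.31 kN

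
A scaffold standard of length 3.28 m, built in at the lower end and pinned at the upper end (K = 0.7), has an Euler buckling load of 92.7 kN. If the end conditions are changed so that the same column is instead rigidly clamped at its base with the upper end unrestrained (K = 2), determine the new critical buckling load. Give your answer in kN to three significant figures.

P_cr ∝ 1/K², so P_cr,new = P_cr,old × (K_old/K_new)² = 92.7 × (0.7/2)²
= 92.7 × 0.1225 = 11.4 kN

P_cr ≈ 11.4 kN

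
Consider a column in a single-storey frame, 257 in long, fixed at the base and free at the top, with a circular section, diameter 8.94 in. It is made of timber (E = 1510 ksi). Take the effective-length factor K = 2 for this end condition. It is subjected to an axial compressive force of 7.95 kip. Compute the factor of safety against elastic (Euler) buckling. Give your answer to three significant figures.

I = πd⁴/64 = π×8.94⁴/64 = 313.6 in⁴
Effective length L_e = K·L = 2 × 257 = 514.0 in
P_cr = π²EI / L_e² = π² × 1510×10³ × 313.6 / 514.0² = 1.769×10^4 lb
Factor of safety n = P_cr / P = 17.688 / 7.95 = 2.22

n ≈ 2.22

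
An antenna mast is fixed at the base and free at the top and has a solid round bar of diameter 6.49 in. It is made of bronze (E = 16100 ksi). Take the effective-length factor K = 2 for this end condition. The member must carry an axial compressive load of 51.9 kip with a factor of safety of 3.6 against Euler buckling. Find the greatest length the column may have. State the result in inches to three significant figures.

L_max ≈ 136 in

I = πd⁴/64 = π×6.49⁴/64 = 87.09 in⁴
Required critical load P_cr = n·P = 3.6 × 51.9 = 186.8 kip = 1.868×10^5 lb
From P_cr = π²EI/(K·L)²:  L = (1/K)·√(π²EI/P_cr) = (1/2)·√(π²×1.61×10^7×87.09/1.868×10^5)
L = 136 in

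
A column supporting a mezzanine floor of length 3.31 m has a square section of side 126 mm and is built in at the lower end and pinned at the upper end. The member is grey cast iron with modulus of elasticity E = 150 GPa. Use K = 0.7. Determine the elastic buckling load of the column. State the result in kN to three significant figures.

I = a⁴/12 = 126⁴/12 = 2.100×10^7 mm⁴
I = 2.100×10^7 mm⁴ = 2.100×10^-5 m⁴
Effective length L_e = K·L = 0.7 × 3.31 = 2.317 m
P_cr = π²EI / L_e² = π² × 150×10⁹ × 2.100×10^-5 / 2.317² = 5.792×10^6 N

P_cr ≈ 5790 kN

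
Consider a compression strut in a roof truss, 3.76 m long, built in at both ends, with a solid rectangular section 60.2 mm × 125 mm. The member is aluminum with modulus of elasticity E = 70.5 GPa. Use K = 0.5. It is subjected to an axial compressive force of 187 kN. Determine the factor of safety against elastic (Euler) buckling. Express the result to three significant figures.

Buckling occurs about the weak axis: I_min = h·b³/12 with b = 60.2 mm (the shorter side).
I_min = 125×60.2³/12 = 2.273×10^6 mm⁴
I = 2.273×10^6 mm⁴ = 2.273×10^-6 m⁴
Effective length L_e = K·L = 0.5 × 3.76 = 1.880 m
P_cr = π²EI / L_e² = π² × 70.5×10⁹ × 2.273×10^-6 / 1.880² = 4.474×10^5 N
Factor of safety n = P_cr / P = 447.40 / 187 = 2.39

n ≈ 2.39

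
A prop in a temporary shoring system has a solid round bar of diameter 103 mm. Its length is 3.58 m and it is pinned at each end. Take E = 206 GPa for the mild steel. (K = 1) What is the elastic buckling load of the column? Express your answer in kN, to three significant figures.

P_cr ≈ 876 kN

I = πd⁴/64 = π×103⁴/64 = 5.525×10^6 mm⁴
I = 5.525×10^6 mm⁴ = 5.525×10^-6 m⁴
Effective length L_e = K·L = 1 × 3.58 = 3.580 m
P_cr = π²EI / L_e² = π² × 206×10⁹ × 5.525×10^-6 / 3.580² = 8.764×10^5 N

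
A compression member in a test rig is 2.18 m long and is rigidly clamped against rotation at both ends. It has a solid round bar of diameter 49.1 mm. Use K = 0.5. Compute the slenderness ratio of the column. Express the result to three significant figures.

For a solid circle r = d/4 = 49.1/4 = 12.28 mm
L_e = K·L = 0.5 × 2.18 m = 1.090 m = 1090.0 mm
λ = L_e / r_min = 1090.0 / 12.28 = 88.8

λ ≈ 88.8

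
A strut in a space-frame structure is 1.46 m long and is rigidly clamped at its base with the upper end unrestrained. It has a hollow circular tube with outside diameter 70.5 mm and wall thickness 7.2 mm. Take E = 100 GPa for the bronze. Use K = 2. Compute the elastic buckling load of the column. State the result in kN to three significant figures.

P_cr ≈ 84.1 kN

Inner diameter d_i = 70.5 − 2×7.2 = 56.10 mm
I = π(d_o⁴ − d_i⁴)/64 = π(70.5⁴ − 56.10⁴)/64 = 7.264×10^5 mm⁴
I = 7.264×10^5 mm⁴ = 7.264×10^-7 m⁴
Effective length L_e = K·L = 2 × 1.46 = 2.920 m
P_cr = π²EI / L_e² = π² × 100×10⁹ × 7.264×10^-7 / 2.920² = 8.409×10^4 N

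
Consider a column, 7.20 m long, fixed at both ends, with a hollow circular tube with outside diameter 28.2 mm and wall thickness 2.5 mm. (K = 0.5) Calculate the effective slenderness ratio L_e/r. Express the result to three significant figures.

λ ≈ 394

Inner diameter d_i = 28.2 − 2×2.5 = 23.20 mm
I = π(d_o⁴ − d_i⁴)/64 = π(28.2⁴ − 23.20⁴)/64 = 1.682×10^4 mm⁴
A = 201.8 mm²;  r_min = √(I/A) = √(1.682×10^4/201.8) = 9.129 mm
L_e = K·L = 0.5 × 7.20 m = 3.600 m = 3600.0 mm
λ = L_e / r_min = 3600.0 / 9.129 = 394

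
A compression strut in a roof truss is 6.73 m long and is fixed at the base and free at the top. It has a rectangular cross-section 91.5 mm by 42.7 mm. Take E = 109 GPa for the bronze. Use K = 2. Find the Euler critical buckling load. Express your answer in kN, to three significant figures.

Buckling occurs about the weak axis: I_min = h·b³/12 with b = 42.7 mm (the shorter side).
I_min = 91.5×42.7³/12 = 5.936×10^5 mm⁴
I = 5.936×10^5 mm⁴ = 5.936×10^-7 m⁴
Effective length L_e = K·L = 2 × 6.73 = 13.46 m
P_cr = π²EI / L_e² = π² × 109×10⁹ × 5.936×10^-7 / 13.46² = 3.525×10^3 N

P_cr ≈ 3.53 kN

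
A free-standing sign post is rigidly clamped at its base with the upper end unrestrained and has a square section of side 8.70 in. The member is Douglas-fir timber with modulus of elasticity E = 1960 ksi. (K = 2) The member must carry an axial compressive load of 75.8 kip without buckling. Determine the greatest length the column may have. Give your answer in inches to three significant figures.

I = a⁴/12 = 8.70⁴/12 = 477.4 in⁴
At the buckling limit P_cr = P = 7.580×10^4 lb
From P_cr = π²EI/(K·L)²:  L = (1/K)·√(π²EI/P_cr) = (1/2)·√(π²×1.96×10^6×477.4/7.580×10^4)
L = 175 in

L_max ≈ 175 in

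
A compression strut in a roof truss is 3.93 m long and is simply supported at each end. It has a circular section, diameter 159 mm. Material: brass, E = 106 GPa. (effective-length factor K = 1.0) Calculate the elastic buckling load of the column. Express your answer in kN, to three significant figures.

I = πd⁴/64 = π×159⁴/64 = 3.137×10^7 mm⁴
I = 3.137×10^7 mm⁴ = 3.137×10^-5 m⁴
Effective length L_e = K·L = 1 × 3.93 = 3.930 m
P_cr = π²EI / L_e² = π² × 106×10⁹ × 3.137×10^-5 / 3.930² = 2.125×10^6 N

P_cr ≈ 2130 kN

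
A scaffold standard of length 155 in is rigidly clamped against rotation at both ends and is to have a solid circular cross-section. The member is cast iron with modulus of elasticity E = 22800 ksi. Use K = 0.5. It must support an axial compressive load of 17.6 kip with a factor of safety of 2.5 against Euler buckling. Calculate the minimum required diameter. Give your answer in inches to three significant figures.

d ≈ 2.21 in

Required P_cr = n·P = 2.5 × 17.6 = 44.00 kip
L_e = K·L = 0.5 × 155 = 77.50 in
Required I = P_cr·L_e²/(π²E) = 4.400×10^4 × 77.50² / (π² × 2.28×10^7) = 1.174 in⁴
Solid circle: I = πd⁴/64  ⇒  d = (64I/π)^(1/4) = (64×1.174/π)^(1/4) = 2.21 in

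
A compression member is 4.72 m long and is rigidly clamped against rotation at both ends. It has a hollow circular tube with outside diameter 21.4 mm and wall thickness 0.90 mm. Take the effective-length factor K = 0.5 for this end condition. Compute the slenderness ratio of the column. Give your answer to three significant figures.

λ ≈ 325

Inner diameter d_i = 21.4 − 2×0.90 = 19.60 mm
I = π(d_o⁴ − d_i⁴)/64 = π(21.4⁴ − 19.60⁴)/64 = 3.051×10^3 mm⁴
A = 57.96 mm²;  r_min = √(I/A) = √(3.051×10^3/57.96) = 7.255 mm
L_e = K·L = 0.5 × 4.72 m = 2.360 m = 2360.0 mm
λ = L_e / r_min = 2360.0 / 7.255 = 325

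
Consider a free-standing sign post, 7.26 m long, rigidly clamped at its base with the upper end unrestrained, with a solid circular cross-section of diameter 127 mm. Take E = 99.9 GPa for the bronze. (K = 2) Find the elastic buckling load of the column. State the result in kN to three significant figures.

P_cr ≈ 59.7 kN

I = πd⁴/64 = π×127⁴/64 = 1.277×10^7 mm⁴
I = 1.277×10^7 mm⁴ = 1.277×10^-5 m⁴
Effective length L_e = K·L = 2 × 7.26 = 14.52 m
P_cr = π²EI / L_e² = π² × 99.9×10⁹ × 1.277×10^-5 / 14.52² = 5.972×10^4 N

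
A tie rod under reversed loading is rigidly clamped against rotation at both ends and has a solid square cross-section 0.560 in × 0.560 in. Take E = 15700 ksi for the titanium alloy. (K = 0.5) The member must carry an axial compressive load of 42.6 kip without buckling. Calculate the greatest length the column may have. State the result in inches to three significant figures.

L_max ≈ 10.9 in

I = a⁴/12 = 0.560⁴/12 = 8.195×10^-3 in⁴
At the buckling limit P_cr = P = 4.260×10^4 lb
From P_cr = π²EI/(K·L)²:  L = (1/K)·√(π²EI/P_cr) = (1/0.5)·√(π²×1.57×10^7×8.195×10^-3/4.260×10^4)
L = 10.9 in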